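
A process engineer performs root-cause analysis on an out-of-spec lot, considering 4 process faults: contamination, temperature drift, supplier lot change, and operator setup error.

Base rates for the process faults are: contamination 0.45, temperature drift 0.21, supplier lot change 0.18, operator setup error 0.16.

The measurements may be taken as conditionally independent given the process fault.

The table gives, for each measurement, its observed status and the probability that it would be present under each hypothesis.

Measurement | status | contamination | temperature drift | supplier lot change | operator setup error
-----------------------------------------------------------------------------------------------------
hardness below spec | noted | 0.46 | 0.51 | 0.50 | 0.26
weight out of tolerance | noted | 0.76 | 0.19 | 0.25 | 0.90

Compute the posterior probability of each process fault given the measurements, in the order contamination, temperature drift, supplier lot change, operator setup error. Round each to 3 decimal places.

0.662, 0.086, 0.095, 0.158

For each hypothesis, the unnormalized posterior weight is prior × product of the measurement likelihoods:
  contamination: 0.45 × 0.46 × 0.76 = 0.15732
  temperature drift: 0.21 × 0.51 × 0.19 = 0.020349
  supplier lot change: 0.18 × 0.50 × 0.25 = 0.0225
  operator setup error: 0.16 × 0.26 × 0.90 = 0.03744
Marginal likelihood of the evidence = 0.23761.
P(contamination | evidence) = 0.15732 / 0.23761 ≈ 0.662
P(temperature drift | evidence) = 0.020349 / 0.23761 ≈ 0.086
P(supplier lot change | evidence) = 0.0225 / 0.23761 ≈ 0.095
P(operator setup error | evidence) = 0.03744 / 0.23761 ≈ 0.158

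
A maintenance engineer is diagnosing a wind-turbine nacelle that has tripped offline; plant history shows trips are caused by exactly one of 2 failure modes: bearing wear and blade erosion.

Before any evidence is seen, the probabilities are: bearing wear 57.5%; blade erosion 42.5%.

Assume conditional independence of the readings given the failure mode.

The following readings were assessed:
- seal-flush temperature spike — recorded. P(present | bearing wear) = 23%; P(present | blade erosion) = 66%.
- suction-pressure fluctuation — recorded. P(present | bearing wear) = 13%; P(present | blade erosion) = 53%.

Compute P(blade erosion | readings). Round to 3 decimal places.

0.896

By Bayes' rule with conditional independence, the unnormalized weight for each hypothesis is prior × ∏ likelihoods:
  bearing wear: 0.575 × 0.23 × 0.13 = 0.017193
  blade erosion: 0.425 × 0.66 × 0.53 = 0.14867
The unnormalized weights sum to 0.16586.
P(blade erosion | evidence) = 0.14867 / 0.16586 ≈ 0.896.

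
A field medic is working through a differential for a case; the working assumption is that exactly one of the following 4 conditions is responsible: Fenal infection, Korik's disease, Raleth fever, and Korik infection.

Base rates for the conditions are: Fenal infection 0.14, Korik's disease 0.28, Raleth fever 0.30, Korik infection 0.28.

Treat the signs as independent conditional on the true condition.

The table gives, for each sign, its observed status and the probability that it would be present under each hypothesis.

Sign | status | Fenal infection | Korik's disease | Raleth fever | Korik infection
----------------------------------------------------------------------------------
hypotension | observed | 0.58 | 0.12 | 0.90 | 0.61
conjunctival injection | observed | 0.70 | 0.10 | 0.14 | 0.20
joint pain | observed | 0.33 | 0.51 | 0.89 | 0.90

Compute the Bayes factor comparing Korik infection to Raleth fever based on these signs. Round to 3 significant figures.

0.979

The Bayes factor is the ratio of the joint likelihoods of the sign pattern under the two hypotheses.
  Korik infection: 0.61 × 0.20 × 0.90 = 0.1098
  Raleth fever: 0.90 × 0.14 × 0.89 = 0.11214
Bayes factor = 0.1098 / 0.11214 ≈ 0.979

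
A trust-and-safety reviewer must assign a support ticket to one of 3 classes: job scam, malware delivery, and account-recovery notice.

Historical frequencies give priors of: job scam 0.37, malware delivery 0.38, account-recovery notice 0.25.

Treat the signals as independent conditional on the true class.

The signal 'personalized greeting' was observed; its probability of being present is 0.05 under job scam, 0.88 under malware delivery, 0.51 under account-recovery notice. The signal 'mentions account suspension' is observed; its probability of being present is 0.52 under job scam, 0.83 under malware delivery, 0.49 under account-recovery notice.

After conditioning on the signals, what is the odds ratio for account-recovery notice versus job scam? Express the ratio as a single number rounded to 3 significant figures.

6.49

Posterior odds equal prior odds times the likelihood ratio; only the two competing hypotheses matter.
  account-recovery notice: 0.25 × 0.51 × 0.49 = 0.062475
  job scam: 0.37 × 0.05 × 0.52 = 0.00962
Odds(account-recovery notice : job scam) = 0.062475 / 0.00962 ≈ 6.49.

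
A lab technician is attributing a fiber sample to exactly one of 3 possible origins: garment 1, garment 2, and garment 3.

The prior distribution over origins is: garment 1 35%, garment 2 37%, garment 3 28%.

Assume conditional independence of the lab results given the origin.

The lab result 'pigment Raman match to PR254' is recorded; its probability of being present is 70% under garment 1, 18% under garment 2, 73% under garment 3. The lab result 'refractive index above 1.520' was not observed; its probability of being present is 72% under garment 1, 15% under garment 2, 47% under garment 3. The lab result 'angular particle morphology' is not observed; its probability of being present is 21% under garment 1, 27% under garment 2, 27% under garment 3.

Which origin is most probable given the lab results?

By Bayes' rule with conditional independence, the unnormalized weight for each hypothesis is prior × ∏ likelihoods (using 1 − P(present | H) for each absent lab result):
  garment 1: 0.35 × 0.70 × (1 − 0.72) × (1 − 0.21) = 0.054194
  garment 2: 0.37 × 0.18 × (1 − 0.15) × (1 − 0.27) = 0.041325
  garment 3: 0.28 × 0.73 × (1 − 0.47) × (1 − 0.27) = 0.079082
Normalizing constant Z = 0.054194 + 0.041325 + 0.079082 = 0.1746.
P(garment 1 | evidence) ≈ 0.054194 / 0.1746 ≈ 0.310
P(garment 2 | evidence) ≈ 0.041325 / 0.1746 ≈ 0.237
P(garment 3 | evidence) ≈ 0.079082 / 0.1746 ≈ 0.453
The largest is 0.453, so garment 3 is most probable.

garment 3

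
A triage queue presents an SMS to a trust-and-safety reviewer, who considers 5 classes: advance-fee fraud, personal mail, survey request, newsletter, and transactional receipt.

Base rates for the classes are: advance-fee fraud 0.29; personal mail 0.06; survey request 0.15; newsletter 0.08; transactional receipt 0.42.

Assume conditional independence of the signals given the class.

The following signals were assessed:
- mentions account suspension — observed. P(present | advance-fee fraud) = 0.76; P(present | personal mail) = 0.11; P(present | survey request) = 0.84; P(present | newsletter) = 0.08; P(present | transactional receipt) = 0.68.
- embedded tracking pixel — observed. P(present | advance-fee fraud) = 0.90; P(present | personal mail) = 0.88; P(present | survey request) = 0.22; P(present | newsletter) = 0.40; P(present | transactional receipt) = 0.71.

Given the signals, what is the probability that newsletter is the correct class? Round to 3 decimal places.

0.006

By Bayes' rule with conditional independence, the unnormalized weight for each hypothesis is prior × ∏ likelihoods:
  advance-fee fraud: 0.29 × 0.76 × 0.90 = 0.19836
  personal mail: 0.06 × 0.11 × 0.88 = 0.005808
  survey request: 0.15 × 0.84 × 0.22 = 0.02772
  newsletter: 0.08 × 0.08 × 0.40 = 0.00256
  transactional receipt: 0.42 × 0.68 × 0.71 = 0.20278
Marginal likelihood of the evidence = 0.43722.
P(newsletter | evidence) = 0.00256 / 0.43722 ≈ 0.006.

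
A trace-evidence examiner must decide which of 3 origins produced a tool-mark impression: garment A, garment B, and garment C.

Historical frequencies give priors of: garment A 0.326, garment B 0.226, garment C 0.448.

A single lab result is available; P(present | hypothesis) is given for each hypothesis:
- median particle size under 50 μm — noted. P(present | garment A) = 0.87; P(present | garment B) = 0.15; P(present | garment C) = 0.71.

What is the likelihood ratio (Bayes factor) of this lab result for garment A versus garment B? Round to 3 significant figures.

The Bayes factor is the ratio of the two likelihoods.
  garment A: 0.87
  garment B: 0.15
Bayes factor = 0.87 / 0.15 ≈ 5.80

5.80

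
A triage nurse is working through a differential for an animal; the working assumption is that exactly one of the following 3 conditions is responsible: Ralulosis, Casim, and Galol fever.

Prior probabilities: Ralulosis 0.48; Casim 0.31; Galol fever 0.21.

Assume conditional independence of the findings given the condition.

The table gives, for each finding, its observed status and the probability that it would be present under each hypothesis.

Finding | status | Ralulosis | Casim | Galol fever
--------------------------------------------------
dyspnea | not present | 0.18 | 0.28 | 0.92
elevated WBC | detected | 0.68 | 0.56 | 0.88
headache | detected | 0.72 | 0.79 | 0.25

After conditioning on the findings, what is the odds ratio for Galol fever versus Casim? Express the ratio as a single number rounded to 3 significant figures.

Posterior odds equal prior odds times the likelihood ratio; only the two competing hypotheses matter (using 1 − P(present | H) for each absent finding).
  Galol fever: 0.21 × (1 − 0.92) × 0.88 × 0.25 = 0.003696
  Casim: 0.31 × (1 − 0.28) × 0.56 × 0.79 = 0.098744
Posterior odds = 0.003696 / 0.098744 ≈ 0.0374.

0.0374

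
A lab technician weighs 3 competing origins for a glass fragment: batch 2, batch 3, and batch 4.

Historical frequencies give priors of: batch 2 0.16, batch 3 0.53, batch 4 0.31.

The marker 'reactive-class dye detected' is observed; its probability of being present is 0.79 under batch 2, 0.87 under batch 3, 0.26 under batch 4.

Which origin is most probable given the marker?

batch 3

By Bayes' rule, the unnormalized weight for each hypothesis is prior × likelihood:
  batch 2: 0.16 × 0.79 = 0.1264
  batch 3: 0.53 × 0.87 = 0.4611
  batch 4: 0.31 × 0.26 = 0.0806
The unnormalized weights sum to 0.6681.
P(batch 2 | evidence) ≈ 0.1264 / 0.6681 ≈ 0.189
P(batch 3 | evidence) ≈ 0.4611 / 0.6681 ≈ 0.690
P(batch 4 | evidence) ≈ 0.0806 / 0.6681 ≈ 0.121
The largest is 0.690, so batch 3 is most probable.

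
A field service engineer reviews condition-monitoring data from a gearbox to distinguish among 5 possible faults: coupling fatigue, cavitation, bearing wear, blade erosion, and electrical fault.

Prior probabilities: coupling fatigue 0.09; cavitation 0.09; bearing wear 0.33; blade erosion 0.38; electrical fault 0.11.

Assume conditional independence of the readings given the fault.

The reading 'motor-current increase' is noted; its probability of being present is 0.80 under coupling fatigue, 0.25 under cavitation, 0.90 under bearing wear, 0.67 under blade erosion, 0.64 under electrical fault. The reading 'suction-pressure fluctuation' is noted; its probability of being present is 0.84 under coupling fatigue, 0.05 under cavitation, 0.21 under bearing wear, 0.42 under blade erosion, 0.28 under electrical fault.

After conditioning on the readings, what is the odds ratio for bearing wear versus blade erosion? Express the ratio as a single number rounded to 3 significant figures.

0.583

The normalizing constant cancels in an odds ratio, so compute prior × likelihood for the two hypotheses only:
  bearing wear: 0.33 × 0.90 × 0.21 = 0.06237
  blade erosion: 0.38 × 0.67 × 0.42 = 0.10693
Posterior odds = 0.06237 / 0.10693 ≈ 0.583.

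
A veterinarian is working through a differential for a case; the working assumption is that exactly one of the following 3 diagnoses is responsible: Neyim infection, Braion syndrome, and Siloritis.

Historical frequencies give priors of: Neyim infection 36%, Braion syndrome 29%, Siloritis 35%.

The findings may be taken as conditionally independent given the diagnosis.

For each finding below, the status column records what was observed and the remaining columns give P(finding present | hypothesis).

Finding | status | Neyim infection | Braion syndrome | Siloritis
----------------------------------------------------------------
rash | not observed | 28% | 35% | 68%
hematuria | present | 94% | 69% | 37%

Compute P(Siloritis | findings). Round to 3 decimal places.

By Bayes' rule with conditional independence, the unnormalized weight for each hypothesis is prior × ∏ likelihoods (using 1 − P(present | H) for each absent finding):
  Neyim infection: 0.36 × (1 − 0.28) × 0.94 = 0.24365
  Braion syndrome: 0.29 × (1 − 0.35) × 0.69 = 0.13006
  Siloritis: 0.35 × (1 − 0.68) × 0.37 = 0.04144
Normalizing constant Z = 0.24365 + 0.13006 + 0.04144 = 0.41515.
P(Siloritis | evidence) = 0.04144 / 0.41515 ≈ 0.100.

0.100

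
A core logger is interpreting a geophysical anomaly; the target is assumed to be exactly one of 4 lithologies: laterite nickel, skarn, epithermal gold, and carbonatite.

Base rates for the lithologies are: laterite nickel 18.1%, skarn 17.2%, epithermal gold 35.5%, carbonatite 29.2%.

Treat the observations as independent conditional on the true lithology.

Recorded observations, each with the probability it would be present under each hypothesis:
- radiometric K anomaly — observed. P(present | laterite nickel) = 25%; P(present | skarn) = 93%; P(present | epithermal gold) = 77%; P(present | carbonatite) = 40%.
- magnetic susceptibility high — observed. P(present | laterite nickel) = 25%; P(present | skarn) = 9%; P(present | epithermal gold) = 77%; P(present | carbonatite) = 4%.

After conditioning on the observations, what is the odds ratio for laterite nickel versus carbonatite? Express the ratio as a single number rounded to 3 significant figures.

Unnormalized posterior weight (prior times the observation likelihoods) for each of the two hypotheses:
  laterite nickel: 0.181 × 0.25 × 0.25 = 0.011312
  carbonatite: 0.292 × 0.40 × 0.04 = 0.004672
Odds(laterite nickel : carbonatite) = 0.011312 / 0.004672 ≈ 2.42.

2.42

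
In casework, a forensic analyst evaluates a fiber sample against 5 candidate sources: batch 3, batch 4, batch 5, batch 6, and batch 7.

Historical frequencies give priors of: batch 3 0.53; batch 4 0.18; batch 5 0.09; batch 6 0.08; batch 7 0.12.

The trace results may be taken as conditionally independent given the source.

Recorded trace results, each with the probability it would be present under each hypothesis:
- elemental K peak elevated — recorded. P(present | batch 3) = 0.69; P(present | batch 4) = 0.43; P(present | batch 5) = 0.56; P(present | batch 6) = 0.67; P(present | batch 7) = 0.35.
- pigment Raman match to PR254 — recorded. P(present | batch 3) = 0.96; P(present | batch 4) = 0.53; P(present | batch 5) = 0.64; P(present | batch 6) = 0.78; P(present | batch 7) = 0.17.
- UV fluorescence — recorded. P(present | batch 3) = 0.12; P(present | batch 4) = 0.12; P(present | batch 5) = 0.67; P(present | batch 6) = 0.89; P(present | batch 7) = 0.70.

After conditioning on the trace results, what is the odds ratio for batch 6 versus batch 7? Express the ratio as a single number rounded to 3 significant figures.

The normalizing constant cancels in an odds ratio, so compute prior × likelihood for the two hypotheses only:
  batch 6: 0.08 × 0.67 × 0.78 × 0.89 = 0.037209
  batch 7: 0.12 × 0.35 × 0.17 × 0.70 = 0.004998
Posterior odds = 0.037209 / 0.004998 ≈ 7.44.

7.44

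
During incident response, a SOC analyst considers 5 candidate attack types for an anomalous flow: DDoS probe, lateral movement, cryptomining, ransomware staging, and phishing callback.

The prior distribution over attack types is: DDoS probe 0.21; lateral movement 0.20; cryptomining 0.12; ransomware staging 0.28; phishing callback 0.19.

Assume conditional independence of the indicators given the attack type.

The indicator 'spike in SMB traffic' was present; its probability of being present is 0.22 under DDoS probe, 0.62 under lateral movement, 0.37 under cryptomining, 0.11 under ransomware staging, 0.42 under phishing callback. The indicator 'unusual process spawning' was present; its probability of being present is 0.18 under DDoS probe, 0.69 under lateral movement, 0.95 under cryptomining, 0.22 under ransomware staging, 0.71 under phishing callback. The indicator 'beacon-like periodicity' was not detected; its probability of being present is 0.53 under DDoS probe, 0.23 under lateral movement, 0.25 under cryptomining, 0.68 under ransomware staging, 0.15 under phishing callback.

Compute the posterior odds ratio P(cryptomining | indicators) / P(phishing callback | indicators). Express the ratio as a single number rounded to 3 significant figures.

0.657

Unnormalized posterior weight (prior times the indicator likelihoods) for each of the two hypotheses (using 1 − P(present | H) for each absent indicator):
  cryptomining: 0.12 × 0.37 × 0.95 × (1 − 0.25) = 0.031635
  phishing callback: 0.19 × 0.42 × 0.71 × (1 − 0.15) = 0.048159
Posterior odds = 0.031635 / 0.048159 ≈ 0.657.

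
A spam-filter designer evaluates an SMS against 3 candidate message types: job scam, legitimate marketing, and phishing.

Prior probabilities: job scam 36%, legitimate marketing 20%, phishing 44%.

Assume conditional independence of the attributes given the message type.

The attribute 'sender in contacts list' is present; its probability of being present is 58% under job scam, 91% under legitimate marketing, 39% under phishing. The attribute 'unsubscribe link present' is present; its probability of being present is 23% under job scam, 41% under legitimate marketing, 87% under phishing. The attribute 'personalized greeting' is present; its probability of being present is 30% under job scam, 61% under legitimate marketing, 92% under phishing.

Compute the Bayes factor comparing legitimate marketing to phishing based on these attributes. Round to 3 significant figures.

The Bayes factor is the ratio of the joint likelihoods of the attribute pattern under the two hypotheses.
  legitimate marketing: 0.91 × 0.41 × 0.61 = 0.22759
  phishing: 0.39 × 0.87 × 0.92 = 0.31216
Bayes factor = 0.22759 / 0.31216 ≈ 0.729

0.729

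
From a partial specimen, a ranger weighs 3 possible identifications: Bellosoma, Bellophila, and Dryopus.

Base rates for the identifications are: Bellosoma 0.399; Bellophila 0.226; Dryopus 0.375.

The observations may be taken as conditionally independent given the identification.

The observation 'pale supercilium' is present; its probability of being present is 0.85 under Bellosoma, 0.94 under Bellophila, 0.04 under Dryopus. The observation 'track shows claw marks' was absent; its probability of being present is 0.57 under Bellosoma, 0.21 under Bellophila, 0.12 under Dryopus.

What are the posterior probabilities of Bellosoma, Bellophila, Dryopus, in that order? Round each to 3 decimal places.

0.446, 0.513, 0.040

Multiply each prior by the joint likelihood of the evidence pattern (using 1 − P(present | H) for each absent observation):
  Bellosoma: 0.399 × 0.85 × (1 − 0.57) = 0.14583
  Bellophila: 0.226 × 0.94 × (1 − 0.21) = 0.16783
  Dryopus: 0.375 × 0.04 × (1 − 0.12) = 0.0132
Marginal likelihood of the evidence = 0.32686.
P(Bellosoma | evidence) = 0.14583 / 0.32686 ≈ 0.446
P(Bellophila | evidence) = 0.16783 / 0.32686 ≈ 0.513
P(Dryopus | evidence) = 0.0132 / 0.32686 ≈ 0.040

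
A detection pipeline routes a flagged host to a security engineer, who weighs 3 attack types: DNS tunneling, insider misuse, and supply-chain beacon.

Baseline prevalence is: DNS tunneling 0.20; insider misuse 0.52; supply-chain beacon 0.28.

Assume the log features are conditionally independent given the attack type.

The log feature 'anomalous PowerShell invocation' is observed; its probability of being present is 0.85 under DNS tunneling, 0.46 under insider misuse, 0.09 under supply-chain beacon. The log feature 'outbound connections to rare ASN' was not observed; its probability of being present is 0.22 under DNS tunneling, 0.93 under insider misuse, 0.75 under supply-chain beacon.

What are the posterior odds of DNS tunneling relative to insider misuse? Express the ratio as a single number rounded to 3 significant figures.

The normalizing constant cancels in an odds ratio, so compute prior × likelihood for the two hypotheses only (using 1 − P(present | H) for each absent log feature):
  DNS tunneling: 0.20 × 0.85 × (1 − 0.22) = 0.1326
  insider misuse: 0.52 × 0.46 × (1 − 0.93) = 0.016744
Odds(DNS tunneling : insider misuse) = 0.1326 / 0.016744 ≈ 7.92.

7.92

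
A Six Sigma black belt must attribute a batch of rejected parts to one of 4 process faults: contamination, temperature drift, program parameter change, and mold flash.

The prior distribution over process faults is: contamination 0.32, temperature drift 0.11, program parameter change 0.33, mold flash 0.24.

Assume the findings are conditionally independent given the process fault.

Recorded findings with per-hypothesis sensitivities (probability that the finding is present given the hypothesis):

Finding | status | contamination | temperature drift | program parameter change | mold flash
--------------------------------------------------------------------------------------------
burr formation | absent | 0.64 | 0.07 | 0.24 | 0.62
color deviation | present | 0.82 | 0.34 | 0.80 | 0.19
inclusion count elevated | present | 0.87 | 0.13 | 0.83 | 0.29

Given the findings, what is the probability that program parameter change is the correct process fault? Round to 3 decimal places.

0.645

For each hypothesis, the unnormalized posterior weight is prior × product of the finding likelihoods (using 1 − P(present | H) for each absent finding):
  contamination: 0.32 × (1 − 0.64) × 0.82 × 0.87 = 0.082184
  temperature drift: 0.11 × (1 − 0.07) × 0.34 × 0.13 = 0.0045217
  program parameter change: 0.33 × (1 − 0.24) × 0.80 × 0.83 = 0.16653
  mold flash: 0.24 × (1 − 0.62) × 0.19 × 0.29 = 0.0050251
Marginal likelihood of the evidence = 0.25826.
P(program parameter change | evidence) = 0.16653 / 0.25826 ≈ 0.645.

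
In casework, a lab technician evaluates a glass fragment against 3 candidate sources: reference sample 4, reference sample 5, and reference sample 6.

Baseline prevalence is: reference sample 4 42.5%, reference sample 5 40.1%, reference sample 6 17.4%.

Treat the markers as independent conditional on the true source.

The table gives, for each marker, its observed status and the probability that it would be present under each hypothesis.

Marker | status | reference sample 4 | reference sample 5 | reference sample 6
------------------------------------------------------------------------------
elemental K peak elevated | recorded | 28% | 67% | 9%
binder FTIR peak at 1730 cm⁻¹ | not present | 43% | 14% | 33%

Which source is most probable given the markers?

reference sample 5

Multiply each prior by the joint likelihood of the marker pattern (using 1 − P(present | H) for each absent marker):
  reference sample 4: 0.425 × 0.28 × (1 − 0.43) = 0.06783
  reference sample 5: 0.401 × 0.67 × (1 − 0.14) = 0.23106
  reference sample 6: 0.174 × 0.09 × (1 − 0.33) = 0.010492
Marginal likelihood of the evidence = 0.30938.
P(reference sample 4 | evidence) ≈ 0.06783 / 0.30938 ≈ 0.219
P(reference sample 5 | evidence) ≈ 0.23106 / 0.30938 ≈ 0.747
P(reference sample 6 | evidence) ≈ 0.010492 / 0.30938 ≈ 0.034
The largest is 0.747, so reference sample 5 is most probable.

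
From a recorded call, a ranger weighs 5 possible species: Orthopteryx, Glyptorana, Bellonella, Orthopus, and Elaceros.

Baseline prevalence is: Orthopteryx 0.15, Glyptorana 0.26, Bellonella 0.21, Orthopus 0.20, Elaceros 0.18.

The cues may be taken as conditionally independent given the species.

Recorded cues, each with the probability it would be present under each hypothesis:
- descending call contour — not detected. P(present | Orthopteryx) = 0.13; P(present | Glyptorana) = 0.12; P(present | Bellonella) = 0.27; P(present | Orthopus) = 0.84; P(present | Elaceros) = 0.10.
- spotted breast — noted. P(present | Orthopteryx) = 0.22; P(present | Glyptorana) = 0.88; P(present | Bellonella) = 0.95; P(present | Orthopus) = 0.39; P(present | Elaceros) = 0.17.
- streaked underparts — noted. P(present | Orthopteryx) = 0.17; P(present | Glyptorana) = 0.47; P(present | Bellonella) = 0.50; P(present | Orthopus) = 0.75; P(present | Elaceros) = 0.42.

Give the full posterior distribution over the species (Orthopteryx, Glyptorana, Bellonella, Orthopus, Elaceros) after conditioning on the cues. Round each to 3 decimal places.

By Bayes' rule with conditional independence, the unnormalized weight for each hypothesis is prior × ∏ likelihoods (using 1 − P(present | H) for each absent cue):
  Orthopteryx: 0.15 × (1 − 0.13) × 0.22 × 0.17 = 0.0048807
  Glyptorana: 0.26 × (1 − 0.12) × 0.88 × 0.47 = 0.094632
  Bellonella: 0.21 × (1 − 0.27) × 0.95 × 0.50 = 0.072817
  Orthopus: 0.20 × (1 − 0.84) × 0.39 × 0.75 = 0.00936
  Elaceros: 0.18 × (1 − 0.10) × 0.17 × 0.42 = 0.011567
Marginal likelihood of the evidence = 0.19326.
P(Orthopteryx | evidence) = 0.0048807 / 0.19326 ≈ 0.025
P(Glyptorana | evidence) = 0.094632 / 0.19326 ≈ 0.490
P(Bellonella | evidence) = 0.072817 / 0.19326 ≈ 0.377
P(Orthopus | evidence) = 0.00936 / 0.19326 ≈ 0.048
P(Elaceros | evidence) = 0.011567 / 0.19326 ≈ 0.060

0.025, 0.490, 0.377, 0.048, 0.060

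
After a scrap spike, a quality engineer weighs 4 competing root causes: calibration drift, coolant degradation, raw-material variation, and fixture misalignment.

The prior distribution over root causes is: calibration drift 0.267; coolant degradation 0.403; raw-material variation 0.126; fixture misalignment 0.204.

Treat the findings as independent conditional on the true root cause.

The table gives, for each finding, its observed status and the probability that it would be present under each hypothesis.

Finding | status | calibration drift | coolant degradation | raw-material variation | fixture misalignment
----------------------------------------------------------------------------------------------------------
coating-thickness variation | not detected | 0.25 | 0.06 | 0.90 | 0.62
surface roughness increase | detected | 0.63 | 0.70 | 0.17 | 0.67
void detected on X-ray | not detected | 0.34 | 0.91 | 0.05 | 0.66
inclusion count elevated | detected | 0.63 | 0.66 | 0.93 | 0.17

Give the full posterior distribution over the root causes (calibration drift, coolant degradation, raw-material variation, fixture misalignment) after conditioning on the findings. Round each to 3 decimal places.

0.718, 0.215, 0.026, 0.041

For each hypothesis, the unnormalized posterior weight is prior × product of the finding likelihoods (using 1 − P(present | H) for each absent finding):
  calibration drift: 0.267 × (1 − 0.25) × 0.63 × (1 − 0.34) × 0.63 = 0.052456
  coolant degradation: 0.403 × (1 − 0.06) × 0.70 × (1 − 0.91) × 0.66 = 0.015751
  raw-material variation: 0.126 × (1 − 0.90) × 0.17 × (1 − 0.05) × 0.93 = 0.0018925
  fixture misalignment: 0.204 × (1 − 0.62) × 0.67 × (1 − 0.66) × 0.17 = 0.003002
The unnormalized weights sum to 0.073102.
P(calibration drift | evidence) = 0.052456 / 0.073102 ≈ 0.718
P(coolant degradation | evidence) = 0.015751 / 0.073102 ≈ 0.215
P(raw-material variation | evidence) = 0.0018925 / 0.073102 ≈ 0.026
P(fixture misalignment | evidence) = 0.003002 / 0.073102 ≈ 0.041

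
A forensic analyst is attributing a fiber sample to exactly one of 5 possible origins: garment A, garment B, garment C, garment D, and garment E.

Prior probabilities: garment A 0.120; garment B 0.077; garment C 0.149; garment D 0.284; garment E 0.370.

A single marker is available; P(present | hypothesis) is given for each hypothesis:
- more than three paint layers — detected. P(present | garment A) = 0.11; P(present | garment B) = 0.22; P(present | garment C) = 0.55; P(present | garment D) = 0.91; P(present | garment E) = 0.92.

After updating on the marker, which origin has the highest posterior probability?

By Bayes' rule, the unnormalized weight for each hypothesis is prior × likelihood:
  garment A: 0.120 × 0.11 = 0.0132
  garment B: 0.077 × 0.22 = 0.01694
  garment C: 0.149 × 0.55 = 0.08195
  garment D: 0.284 × 0.91 = 0.25844
  garment E: 0.370 × 0.92 = 0.3404
Normalizing constant Z = 0.0132 + 0.01694 + 0.08195 + 0.25844 + 0.3404 = 0.71093.
P(garment A | evidence) ≈ 0.0132 / 0.71093 ≈ 0.019
P(garment B | evidence) ≈ 0.01694 / 0.71093 ≈ 0.024
P(garment C | evidence) ≈ 0.08195 / 0.71093 ≈ 0.115
P(garment D | evidence) ≈ 0.25844 / 0.71093 ≈ 0.364
P(garment E | evidence) ≈ 0.3404 / 0.71093 ≈ 0.479
The largest is 0.479, so garment E is most probable.

garment E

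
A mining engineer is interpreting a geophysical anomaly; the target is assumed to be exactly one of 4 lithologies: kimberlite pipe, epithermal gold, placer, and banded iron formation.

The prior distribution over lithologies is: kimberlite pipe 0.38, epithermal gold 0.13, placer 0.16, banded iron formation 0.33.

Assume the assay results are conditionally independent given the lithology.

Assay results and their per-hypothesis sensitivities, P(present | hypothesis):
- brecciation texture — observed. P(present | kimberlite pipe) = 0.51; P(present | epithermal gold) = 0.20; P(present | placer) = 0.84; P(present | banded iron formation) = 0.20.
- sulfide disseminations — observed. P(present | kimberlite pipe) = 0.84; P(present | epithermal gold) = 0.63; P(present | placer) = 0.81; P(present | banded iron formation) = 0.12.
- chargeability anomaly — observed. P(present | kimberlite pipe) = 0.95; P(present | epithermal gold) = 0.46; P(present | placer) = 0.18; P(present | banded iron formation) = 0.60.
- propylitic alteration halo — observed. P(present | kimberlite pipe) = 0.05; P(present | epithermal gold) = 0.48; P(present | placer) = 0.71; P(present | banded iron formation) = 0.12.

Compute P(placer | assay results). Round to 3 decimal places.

0.539

Multiply each prior by the joint likelihood of the assay result pattern:
  kimberlite pipe: 0.38 × 0.51 × 0.84 × 0.95 × 0.05 = 0.0077326
  epithermal gold: 0.13 × 0.20 × 0.63 × 0.46 × 0.48 = 0.0036167
  placer: 0.16 × 0.84 × 0.81 × 0.18 × 0.71 = 0.013913
  banded iron formation: 0.33 × 0.20 × 0.12 × 0.60 × 0.12 = 0.00057024
Normalizing constant Z = 0.0077326 + 0.0036167 + 0.013913 + 0.00057024 = 0.025832.
P(placer | evidence) = 0.013913 / 0.025832 ≈ 0.539.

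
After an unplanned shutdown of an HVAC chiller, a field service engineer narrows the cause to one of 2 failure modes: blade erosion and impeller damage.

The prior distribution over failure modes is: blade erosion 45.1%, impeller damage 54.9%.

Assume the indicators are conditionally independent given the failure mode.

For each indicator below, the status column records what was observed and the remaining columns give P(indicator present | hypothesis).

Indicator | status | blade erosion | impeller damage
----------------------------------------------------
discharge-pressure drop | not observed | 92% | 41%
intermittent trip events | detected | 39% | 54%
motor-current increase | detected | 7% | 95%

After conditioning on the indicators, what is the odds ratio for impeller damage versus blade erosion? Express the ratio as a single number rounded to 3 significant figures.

Posterior odds equal prior odds times the likelihood ratio; only the two competing hypotheses matter (using 1 − P(present | H) for each absent indicator).
  impeller damage: 0.549 × (1 − 0.41) × 0.54 × 0.95 = 0.16617
  blade erosion: 0.451 × (1 − 0.92) × 0.39 × 0.07 = 0.00098498
Odds(impeller damage : blade erosion) = 0.16617 / 0.00098498 ≈ 169.

169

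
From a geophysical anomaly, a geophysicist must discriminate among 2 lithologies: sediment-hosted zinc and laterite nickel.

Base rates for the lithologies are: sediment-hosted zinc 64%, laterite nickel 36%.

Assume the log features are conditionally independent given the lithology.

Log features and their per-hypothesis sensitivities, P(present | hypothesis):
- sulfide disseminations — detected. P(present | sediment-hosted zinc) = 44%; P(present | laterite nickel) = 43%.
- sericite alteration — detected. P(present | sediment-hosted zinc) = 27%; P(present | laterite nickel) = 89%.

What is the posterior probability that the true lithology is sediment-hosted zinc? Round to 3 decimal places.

For each hypothesis, the unnormalized posterior weight is prior × product of the log feature likelihoods:
  sediment-hosted zinc: 0.64 × 0.44 × 0.27 = 0.076032
  laterite nickel: 0.36 × 0.43 × 0.89 = 0.13777
Marginal likelihood of the evidence = 0.2138.
P(sediment-hosted zinc | evidence) = 0.076032 / 0.2138 ≈ 0.356.

0.356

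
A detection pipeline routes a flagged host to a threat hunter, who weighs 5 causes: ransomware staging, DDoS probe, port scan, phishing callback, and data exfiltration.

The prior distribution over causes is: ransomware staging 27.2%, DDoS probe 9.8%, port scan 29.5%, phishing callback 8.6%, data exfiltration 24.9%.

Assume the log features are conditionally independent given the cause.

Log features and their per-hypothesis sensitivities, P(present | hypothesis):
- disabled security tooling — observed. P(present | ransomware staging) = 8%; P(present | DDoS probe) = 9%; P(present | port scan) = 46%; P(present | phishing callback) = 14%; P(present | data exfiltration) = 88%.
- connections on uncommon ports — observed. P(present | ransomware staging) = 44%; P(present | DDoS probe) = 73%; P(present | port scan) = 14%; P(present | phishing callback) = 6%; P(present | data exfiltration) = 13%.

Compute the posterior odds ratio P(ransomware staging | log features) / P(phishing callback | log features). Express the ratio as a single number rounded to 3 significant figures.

13.3

Unnormalized posterior weight (prior times the log feature likelihoods) for each of the two hypotheses:
  ransomware staging: 0.272 × 0.08 × 0.44 = 0.0095744
  phishing callback: 0.086 × 0.14 × 0.06 = 0.0007224
Posterior odds = 0.0095744 / 0.0007224 ≈ 13.3.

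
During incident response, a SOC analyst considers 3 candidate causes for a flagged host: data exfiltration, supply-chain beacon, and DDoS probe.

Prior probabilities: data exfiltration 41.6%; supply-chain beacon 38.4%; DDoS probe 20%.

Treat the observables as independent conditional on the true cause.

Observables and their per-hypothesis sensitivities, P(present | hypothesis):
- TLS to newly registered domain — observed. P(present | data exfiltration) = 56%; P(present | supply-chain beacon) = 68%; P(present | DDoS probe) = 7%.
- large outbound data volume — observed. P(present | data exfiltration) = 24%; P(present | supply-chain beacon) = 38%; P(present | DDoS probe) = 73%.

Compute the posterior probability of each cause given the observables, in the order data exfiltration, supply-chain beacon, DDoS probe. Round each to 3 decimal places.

0.338, 0.600, 0.062

Multiply each prior by the joint likelihood of the observable pattern:
  data exfiltration: 0.416 × 0.56 × 0.24 = 0.05591
  supply-chain beacon: 0.384 × 0.68 × 0.38 = 0.099226
  DDoS probe: 0.200 × 0.07 × 0.73 = 0.01022
The unnormalized weights sum to 0.16536.
P(data exfiltration | evidence) = 0.05591 / 0.16536 ≈ 0.338
P(supply-chain beacon | evidence) = 0.099226 / 0.16536 ≈ 0.600
P(DDoS probe | evidence) = 0.01022 / 0.16536 ≈ 0.062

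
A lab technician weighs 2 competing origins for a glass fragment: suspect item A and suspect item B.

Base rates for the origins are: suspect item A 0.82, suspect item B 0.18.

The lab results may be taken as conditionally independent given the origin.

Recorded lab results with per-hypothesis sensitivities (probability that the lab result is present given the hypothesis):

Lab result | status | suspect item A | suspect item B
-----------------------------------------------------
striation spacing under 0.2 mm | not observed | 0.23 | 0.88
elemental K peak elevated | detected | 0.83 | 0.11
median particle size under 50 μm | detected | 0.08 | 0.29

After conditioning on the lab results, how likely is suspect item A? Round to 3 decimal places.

For each hypothesis, the unnormalized posterior weight is prior × product of the lab result likelihoods (using 1 − P(present | H) for each absent lab result):
  suspect item A: 0.82 × (1 − 0.23) × 0.83 × 0.08 = 0.041925
  suspect item B: 0.18 × (1 − 0.88) × 0.11 × 0.29 = 0.00068904
Normalizing constant Z = 0.041925 + 0.00068904 = 0.042614.
P(suspect item A | evidence) = 0.041925 / 0.042614 ≈ 0.984.

0.984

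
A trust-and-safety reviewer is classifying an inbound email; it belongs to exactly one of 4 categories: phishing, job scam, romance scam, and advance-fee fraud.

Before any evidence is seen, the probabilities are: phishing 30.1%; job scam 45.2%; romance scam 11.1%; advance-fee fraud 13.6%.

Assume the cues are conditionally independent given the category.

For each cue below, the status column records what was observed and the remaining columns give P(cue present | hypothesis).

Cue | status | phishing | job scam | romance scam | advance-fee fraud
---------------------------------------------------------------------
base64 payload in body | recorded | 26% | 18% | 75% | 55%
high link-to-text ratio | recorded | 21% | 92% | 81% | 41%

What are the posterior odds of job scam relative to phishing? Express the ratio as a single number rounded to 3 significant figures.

4.55

Posterior odds equal prior odds times the likelihood ratio; only the two competing hypotheses matter.
  job scam: 0.452 × 0.18 × 0.92 = 0.074851
  phishing: 0.301 × 0.26 × 0.21 = 0.016435
Posterior odds = 0.074851 / 0.016435 ≈ 4.55.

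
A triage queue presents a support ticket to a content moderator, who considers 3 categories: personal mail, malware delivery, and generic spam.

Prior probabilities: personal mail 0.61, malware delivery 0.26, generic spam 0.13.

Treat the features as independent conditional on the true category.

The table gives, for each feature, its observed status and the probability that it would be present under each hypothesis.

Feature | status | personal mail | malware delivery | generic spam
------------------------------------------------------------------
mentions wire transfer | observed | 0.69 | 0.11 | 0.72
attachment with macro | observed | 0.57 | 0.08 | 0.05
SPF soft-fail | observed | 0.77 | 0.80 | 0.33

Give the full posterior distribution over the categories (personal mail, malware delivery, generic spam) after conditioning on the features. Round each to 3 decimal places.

0.982, 0.010, 0.008

For each hypothesis, the unnormalized posterior weight is prior × product of the feature likelihoods:
  personal mail: 0.61 × 0.69 × 0.57 × 0.77 = 0.18473
  malware delivery: 0.26 × 0.11 × 0.08 × 0.80 = 0.0018304
  generic spam: 0.13 × 0.72 × 0.05 × 0.33 = 0.0015444
Marginal likelihood of the evidence = 0.18811.
P(personal mail | evidence) = 0.18473 / 0.18811 ≈ 0.982
P(malware delivery | evidence) = 0.0018304 / 0.18811 ≈ 0.010
P(generic spam | evidence) = 0.0015444 / 0.18811 ≈ 0.008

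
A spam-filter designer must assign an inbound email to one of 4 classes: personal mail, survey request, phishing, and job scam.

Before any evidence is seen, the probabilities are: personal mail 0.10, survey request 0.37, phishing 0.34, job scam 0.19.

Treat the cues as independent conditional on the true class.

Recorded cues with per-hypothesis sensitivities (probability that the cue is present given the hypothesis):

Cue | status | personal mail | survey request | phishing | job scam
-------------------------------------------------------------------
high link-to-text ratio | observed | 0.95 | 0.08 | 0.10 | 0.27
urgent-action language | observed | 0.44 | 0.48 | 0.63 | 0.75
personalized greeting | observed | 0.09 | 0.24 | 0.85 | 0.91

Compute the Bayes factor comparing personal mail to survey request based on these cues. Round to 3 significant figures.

Joint likelihood of the cue pattern under each hypothesis:
  personal mail: 0.95 × 0.44 × 0.09 = 0.03762
  survey request: 0.08 × 0.48 × 0.24 = 0.009216
Bayes factor = 0.03762 / 0.009216 ≈ 4.08

4.08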